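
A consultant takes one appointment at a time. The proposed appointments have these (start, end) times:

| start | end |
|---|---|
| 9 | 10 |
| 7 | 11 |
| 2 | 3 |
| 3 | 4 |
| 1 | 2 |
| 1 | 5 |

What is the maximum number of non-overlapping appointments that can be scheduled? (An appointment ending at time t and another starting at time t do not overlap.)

4

By end time: (1,2), (2,3), (3,4), (1,5), (9,10), (7,11).
Pick (1,2); next start ≥ 2 → (2,3); next start ≥ 3 → (3,4); next start ≥ 4 → (9,10).
Selected 4 appointments.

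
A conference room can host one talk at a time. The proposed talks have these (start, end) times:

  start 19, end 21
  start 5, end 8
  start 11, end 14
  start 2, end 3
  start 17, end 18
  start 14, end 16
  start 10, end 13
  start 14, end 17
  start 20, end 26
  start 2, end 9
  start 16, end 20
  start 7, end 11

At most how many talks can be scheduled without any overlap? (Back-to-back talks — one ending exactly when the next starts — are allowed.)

6

Order by finish time; keep every interval that doesn't clash with the previous kept one.
Sorted by end: (2,3)  (5,8)  (2,9)  (7,11)  (10,13)  (11,14)  (14,16)  (14,17)  (17,18)  (16,20)  (19,21)  (20,26)
take (2,3); take (5,8); take (10,13); take (14,16); take (17,18); take (19,21).
Selected 6 talks.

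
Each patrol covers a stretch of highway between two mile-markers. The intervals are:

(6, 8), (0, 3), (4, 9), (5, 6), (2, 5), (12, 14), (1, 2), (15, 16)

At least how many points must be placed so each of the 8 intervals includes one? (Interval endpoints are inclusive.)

4

Sort by right endpoint; whenever an interval is uncovered, place a point at its right end.
By right end: [1,2]  [0,3]  [2,5]  [5,6]  [6,8]  [4,9]  [12,14]  [15,16]
[1,2] uncovered → point at 2; [5,6] uncovered → point at 6; [12,14] uncovered → point at 14; [15,16] uncovered → point at 16.
Points: 2, 6, 14, 16 (4 total).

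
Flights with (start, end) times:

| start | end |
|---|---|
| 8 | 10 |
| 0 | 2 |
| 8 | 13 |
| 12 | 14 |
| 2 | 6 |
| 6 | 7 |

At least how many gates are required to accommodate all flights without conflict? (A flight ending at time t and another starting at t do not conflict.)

The answer is the maximum number of intervals overlapping at any instant.
starts: [0, 2, 6, 8, 8, 12]
ends:   [2, 6, 7, 10, 13, 14]
s0→1 e2→0 s2→1 e6→0 s6→1 e7→0 s8→1 s8→2  — peak 2.

2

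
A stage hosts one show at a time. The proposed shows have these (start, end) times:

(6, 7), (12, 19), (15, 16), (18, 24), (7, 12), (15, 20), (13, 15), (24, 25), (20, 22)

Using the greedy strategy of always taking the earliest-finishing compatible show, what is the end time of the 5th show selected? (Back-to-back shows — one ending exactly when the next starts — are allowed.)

22

Sorted by end: (6,7)  (7,12)  (13,15)  (15,16)  (12,19)  (15,20)  (20,22)  (18,24)  (24,25)
take (6,7); take (7,12); take (13,15); take (15,16); take (20,22); skip (18,24); take (24,25).
Selected: (6,7) (7,12) (13,15) (15,16) (20,22) (24,25)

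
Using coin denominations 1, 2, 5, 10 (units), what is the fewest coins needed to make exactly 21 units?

3

Greedy: take as many of the largest coin as possible, then repeat with the remainder.
21 − 2×10→1 − 1×1→0
Total coins = 2 + 1 = 3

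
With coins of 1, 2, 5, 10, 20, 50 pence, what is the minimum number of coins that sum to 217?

Use the largest denomination that fits, subtract, and repeat.
217 − 4×50→17 − 1×10→7 − 1×5→2 − 1×2→0
Total coins = 4 + 1 + 1 + 1 = 7

7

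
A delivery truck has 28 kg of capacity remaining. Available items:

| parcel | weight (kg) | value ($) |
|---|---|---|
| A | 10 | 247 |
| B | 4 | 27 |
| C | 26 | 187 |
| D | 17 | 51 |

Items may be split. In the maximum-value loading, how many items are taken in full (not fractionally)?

1

Order: A (247/10=24.70) > C (187/26=7.19) > B (27/4=6.75) > D (51/17=3.00)
Fill: take A (10 @ 247) → take 18/26 of C → 129.46; 28/28 used.
1 item(s) taken whole; one partial (take 18/26 of C).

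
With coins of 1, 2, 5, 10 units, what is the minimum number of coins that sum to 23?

4

23 = 2×10 + 1×2 + 1×1
Total coins = 2 + 1 + 1 = 4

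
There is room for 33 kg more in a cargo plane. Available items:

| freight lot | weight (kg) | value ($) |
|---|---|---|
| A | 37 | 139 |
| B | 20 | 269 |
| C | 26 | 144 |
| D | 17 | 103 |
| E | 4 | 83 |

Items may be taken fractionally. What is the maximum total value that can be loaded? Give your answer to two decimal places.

406.53

Greedy by value/weight ratio, highest first.
Order: E (83/4=20.75) > B (269/20=13.45) > D (103/17=6.06) > C (144/26=5.54) > A (139/37=3.76)
Fill: take E (4 @ 83) → take B (20 @ 269) → take 9/17 of D → 54.53; 33/33 used.
Total value = 406.53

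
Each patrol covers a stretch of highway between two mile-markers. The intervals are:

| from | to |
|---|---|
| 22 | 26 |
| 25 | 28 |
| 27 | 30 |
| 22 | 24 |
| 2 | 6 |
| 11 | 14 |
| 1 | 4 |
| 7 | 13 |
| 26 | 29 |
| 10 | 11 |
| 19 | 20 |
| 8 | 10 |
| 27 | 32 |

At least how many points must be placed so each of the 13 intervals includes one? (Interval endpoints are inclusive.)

6

Process intervals by earliest right end; each time one isn't hit yet, stab at its right endpoint.
Sorted: [1,4] [2,6] [8,10] [10,11] [7,13] [11,14] [19,20] [22,24] [22,26] [25,28] [26,29] [27,30] [27,32]
{[1,4],[2,6]} hit by 4; {[8,10],[10,11],[7,13]} hit by 10; {[11,14]} hit by 14; {[19,20]} hit by 20; {[22,24],[22,26]} hit by 24; {[25,28],[26,29],[27,30],[27,32]} hit by 28.
Points: 4, 10, 14, 20, 24, 28 (6 total).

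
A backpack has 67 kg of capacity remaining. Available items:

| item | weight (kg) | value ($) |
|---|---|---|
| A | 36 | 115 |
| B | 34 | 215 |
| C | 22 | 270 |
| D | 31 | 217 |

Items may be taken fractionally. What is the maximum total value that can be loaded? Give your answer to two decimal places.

575.53

Ratios (sorted): C 12.27, D 7.00, B 6.32, A 3.19
take C (22 @ 270); take D (31 @ 217); take 14/34 of B → 88.53. Capacity used 67/67.
Total value = 575.53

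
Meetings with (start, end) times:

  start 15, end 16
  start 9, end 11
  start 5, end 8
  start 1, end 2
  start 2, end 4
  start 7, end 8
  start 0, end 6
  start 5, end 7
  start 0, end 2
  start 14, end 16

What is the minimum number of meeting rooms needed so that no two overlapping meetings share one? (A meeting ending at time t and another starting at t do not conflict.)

3

Events (time:±→running): 0:+→1 0:+→2 1:+→3 … peak 3.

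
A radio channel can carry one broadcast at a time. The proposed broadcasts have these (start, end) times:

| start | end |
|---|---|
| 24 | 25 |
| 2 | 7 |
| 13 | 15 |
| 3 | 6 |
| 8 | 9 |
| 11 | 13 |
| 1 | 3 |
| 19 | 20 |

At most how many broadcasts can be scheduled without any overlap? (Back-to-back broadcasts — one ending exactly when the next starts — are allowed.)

Order by finish time; keep every interval that doesn't clash with the previous kept one.
By end time: (1,3), (3,6), (2,7), (8,9), (11,13), (13,15), (19,20), (24,25).
Pick (1,3); next start ≥ 3 → (3,6); next start ≥ 6 → (8,9); next start ≥ 9 → (11,13); next start ≥ 13 → (13,15); next start ≥ 15 → (19,20); next start ≥ 20 → (24,25).
Selected 7 broadcasts.

7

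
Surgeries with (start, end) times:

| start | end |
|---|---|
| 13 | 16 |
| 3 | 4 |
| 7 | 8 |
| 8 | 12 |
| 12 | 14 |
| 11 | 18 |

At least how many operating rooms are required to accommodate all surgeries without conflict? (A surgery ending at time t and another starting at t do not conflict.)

3

The answer is the maximum number of intervals overlapping at any instant.
Events (time:±→running): 3:+→1 4:-→0 7:+→1 8:-→0 8:+→1 11:+→2 12:-→1 12:+→2 13:+→3 … peak 3.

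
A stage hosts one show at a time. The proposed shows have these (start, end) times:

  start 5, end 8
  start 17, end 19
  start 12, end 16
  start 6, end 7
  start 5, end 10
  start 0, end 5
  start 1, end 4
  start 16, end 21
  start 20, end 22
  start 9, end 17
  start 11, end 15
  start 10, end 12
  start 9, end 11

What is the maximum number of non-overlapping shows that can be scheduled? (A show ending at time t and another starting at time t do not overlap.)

6

By end time: (1,4), (0,5), (6,7), (5,8), (5,10), (9,11), (10,12), (11,15), (12,16), (9,17), (17,19), (16,21), (20,22).
Pick (1,4); next start ≥ 4 → (6,7); next start ≥ 7 → (9,11); next start ≥ 11 → (11,15); next start ≥ 15 → (17,19); next start ≥ 19 → (20,22).
Selected 6 shows.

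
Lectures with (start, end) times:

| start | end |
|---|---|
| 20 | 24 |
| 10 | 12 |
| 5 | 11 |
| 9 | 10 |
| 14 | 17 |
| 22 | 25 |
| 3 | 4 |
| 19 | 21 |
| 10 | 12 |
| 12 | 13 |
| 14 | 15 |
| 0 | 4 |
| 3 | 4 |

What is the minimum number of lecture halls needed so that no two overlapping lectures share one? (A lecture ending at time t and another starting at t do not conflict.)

3

The answer is the maximum number of intervals overlapping at any instant.
starts: [0, 3, 3, 5, 9, 10, 10, 12, 14, 14, 19, 20, 22]
ends:   [4, 4, 4, 10, 11, 12, 12, 13, 15, 17, 21, 24, 25]
s0→1 s3→2 s3→3  — peak 3.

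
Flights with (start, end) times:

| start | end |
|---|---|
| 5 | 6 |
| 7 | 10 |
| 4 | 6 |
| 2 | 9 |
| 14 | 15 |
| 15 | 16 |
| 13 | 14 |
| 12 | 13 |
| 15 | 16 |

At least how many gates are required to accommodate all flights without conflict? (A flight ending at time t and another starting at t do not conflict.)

Count concurrent intervals with a sweep; the peak is the room count.
Events (time:±→running): 2:+→1 4:+→2 5:+→3 … peak 3.

3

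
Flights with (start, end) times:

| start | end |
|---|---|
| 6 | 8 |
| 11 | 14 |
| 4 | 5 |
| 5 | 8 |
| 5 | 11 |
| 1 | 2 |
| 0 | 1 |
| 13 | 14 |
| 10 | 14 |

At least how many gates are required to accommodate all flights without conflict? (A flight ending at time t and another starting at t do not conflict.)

Count concurrent intervals with a sweep; the peak is the room count.
starts: [0, 1, 4, 5, 5, 6, 10, 11, 13]
ends:   [1, 2, 5, 8, 8, 11, 14, 14, 14]
s0→1 e1→0 s1→1 e2→0 s4→1 e5→0 s5→1 s5→2 s6→3  — peak 3.

3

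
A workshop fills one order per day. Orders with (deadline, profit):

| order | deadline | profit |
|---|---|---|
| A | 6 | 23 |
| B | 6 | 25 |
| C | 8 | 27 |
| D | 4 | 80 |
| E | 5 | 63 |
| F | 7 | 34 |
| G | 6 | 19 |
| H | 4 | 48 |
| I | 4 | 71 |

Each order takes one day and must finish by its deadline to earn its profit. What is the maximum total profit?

Sort by profit descending; place each in the latest free slot ≤ its deadline.
Profit order: D=80 I=71 E=63 H=48 F=34 C=27 B=25 A=23 G=19
Assign: D→slot 4, I→slot 3, E→slot 5, H→slot 2, F→slot 7, C→slot 8, B→slot 6, A→slot 1, G skipped.
Slots: [1:A] [2:H] [3:I] [4:D] [5:E] [6:B] [7:F] [8:C]
Profit = 23 + 48 + 71 + 80 + 63 + 25 + 34 + 27 = 371

371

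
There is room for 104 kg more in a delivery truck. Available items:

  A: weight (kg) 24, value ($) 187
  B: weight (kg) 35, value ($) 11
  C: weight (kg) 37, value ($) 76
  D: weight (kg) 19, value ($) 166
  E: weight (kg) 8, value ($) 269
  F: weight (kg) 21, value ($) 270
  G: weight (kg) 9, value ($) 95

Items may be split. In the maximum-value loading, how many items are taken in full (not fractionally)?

Ratios (sorted): E 33.62, F 12.86, G 10.56, D 8.74, A 7.79, C 2.05, B 0.31
take E (8 @ 269); take F (21 @ 270); take G (9 @ 95); take D (19 @ 166); take A (24 @ 187); take 23/37 of C → 47.24. Capacity used 104/104.
5 item(s) taken whole; one partial (take 23/37 of C).

5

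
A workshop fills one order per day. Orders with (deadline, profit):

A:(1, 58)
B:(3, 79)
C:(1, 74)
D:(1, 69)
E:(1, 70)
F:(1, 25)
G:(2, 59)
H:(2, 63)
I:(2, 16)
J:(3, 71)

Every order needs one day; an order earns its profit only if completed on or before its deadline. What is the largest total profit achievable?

Take jobs in profit order; each goes to the latest open slot no later than its deadline.
By profit: B(d3,79), C(d1,74), J(d3,71), E(d1,70), D(d1,69), H(d2,63), G(d2,59), A(d1,58), F(d1,25), I(d2,16)
B→slot 3; C→slot 1; J→slot 2; E skipped; D skipped; H skipped; G skipped; A skipped; F skipped; I skipped.
Profit = 74 + 71 + 79 = 224

224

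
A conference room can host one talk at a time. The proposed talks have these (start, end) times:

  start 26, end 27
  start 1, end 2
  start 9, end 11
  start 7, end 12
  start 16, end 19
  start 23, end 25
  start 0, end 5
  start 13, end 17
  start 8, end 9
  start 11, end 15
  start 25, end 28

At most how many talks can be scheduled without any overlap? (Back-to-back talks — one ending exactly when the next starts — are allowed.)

7

Greedy by earliest finish: after sorting by end time, pick each interval compatible with the last pick.
Sorted by end: (1,2)  (0,5)  (8,9)  (9,11)  (7,12)  (11,15)  (13,17)  (16,19)  (23,25)  (26,27)  (25,28)
take (1,2); take (8,9); take (9,11); take (11,15); skip (13,17); take (16,19); take (23,25); take (26,27).
Selected 7 talks.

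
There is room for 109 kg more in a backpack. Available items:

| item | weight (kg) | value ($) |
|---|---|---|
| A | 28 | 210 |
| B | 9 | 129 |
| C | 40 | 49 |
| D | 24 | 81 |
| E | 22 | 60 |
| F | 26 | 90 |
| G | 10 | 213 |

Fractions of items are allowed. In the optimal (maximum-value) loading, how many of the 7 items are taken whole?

Sort by value per unit weight and fill in that order.
Order: G (213/10=21.30) > B (129/9=14.33) > A (210/28=7.50) > F (90/26=3.46) > D (81/24=3.38) > E (60/22=2.73) > C (49/40=1.23)
Fill: take G (10 @ 213) → take B (9 @ 129) → take A (28 @ 210) → take F (26 @ 90) → take D (24 @ 81) → take 12/22 of E → 32.73; 109/109 used.
5 item(s) taken whole; one partial (take 12/22 of E).

5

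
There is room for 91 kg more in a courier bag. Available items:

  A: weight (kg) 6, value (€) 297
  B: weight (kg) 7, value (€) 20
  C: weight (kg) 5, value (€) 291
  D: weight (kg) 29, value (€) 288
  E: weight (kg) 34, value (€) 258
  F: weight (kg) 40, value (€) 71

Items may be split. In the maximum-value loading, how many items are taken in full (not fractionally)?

5

Ratios (sorted): C 58.20, A 49.50, D 9.93, E 7.59, B 2.86, F 1.77
take C (5 @ 291); take A (6 @ 297); take D (29 @ 288); take E (34 @ 258); take B (7 @ 20); take 10/40 of F → 17.75. Capacity used 91/91.
5 item(s) taken whole; one partial (take 10/40 of F).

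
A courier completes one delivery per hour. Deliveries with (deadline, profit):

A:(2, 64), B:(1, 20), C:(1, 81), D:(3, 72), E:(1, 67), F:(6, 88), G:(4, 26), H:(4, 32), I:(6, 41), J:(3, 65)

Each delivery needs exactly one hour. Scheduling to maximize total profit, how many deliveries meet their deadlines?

6

By profit: F(d6,88), C(d1,81), D(d3,72), E(d1,67), J(d3,65), A(d2,64), I(d6,41), H(d4,32), G(d4,26), B(d1,20)
F→slot 6; C→slot 1; D→slot 3; E skipped; J→slot 2; A skipped; I→slot 5; H→slot 4; G skipped; B skipped.
6 of 10 scheduled.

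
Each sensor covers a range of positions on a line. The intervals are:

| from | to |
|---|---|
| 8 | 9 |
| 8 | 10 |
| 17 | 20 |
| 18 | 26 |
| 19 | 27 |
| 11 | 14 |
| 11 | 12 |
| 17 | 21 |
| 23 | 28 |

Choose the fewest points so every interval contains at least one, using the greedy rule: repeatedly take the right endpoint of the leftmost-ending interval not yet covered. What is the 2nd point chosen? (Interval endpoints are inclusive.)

Sort by right endpoint; whenever an interval is uncovered, place a point at its right end.
By right end: [8,9]  [8,10]  [11,12]  [11,14]  [17,20]  [17,21]  [18,26]  [19,27]  [23,28]
[8,9] uncovered → point at 9; [11,12] uncovered → point at 12; [17,20] uncovered → point at 20; [23,28] uncovered → point at 28.
Points: 9, 12, 20, 28 (4 total).

12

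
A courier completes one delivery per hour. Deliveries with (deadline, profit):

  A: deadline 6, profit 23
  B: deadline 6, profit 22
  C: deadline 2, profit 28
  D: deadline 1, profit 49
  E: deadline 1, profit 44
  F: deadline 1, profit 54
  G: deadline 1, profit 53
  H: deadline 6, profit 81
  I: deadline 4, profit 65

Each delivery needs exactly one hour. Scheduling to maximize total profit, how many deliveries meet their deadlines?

Take jobs in profit order; each goes to the latest open slot no later than its deadline.
By profit: H(d6,81), I(d4,65), F(d1,54), G(d1,53), D(d1,49), E(d1,44), C(d2,28), A(d6,23), B(d6,22)
H→slot 6; I→slot 4; F→slot 1; G skipped; D skipped; E skipped; C→slot 2; A→slot 5; B→slot 3.
6 of 9 scheduled.

6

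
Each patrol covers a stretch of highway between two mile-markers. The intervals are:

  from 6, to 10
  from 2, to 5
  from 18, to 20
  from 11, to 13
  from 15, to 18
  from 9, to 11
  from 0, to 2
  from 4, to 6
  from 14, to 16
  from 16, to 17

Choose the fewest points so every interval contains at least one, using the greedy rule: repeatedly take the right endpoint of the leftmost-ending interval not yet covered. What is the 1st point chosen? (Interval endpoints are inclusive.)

2

By right end: [0,2]  [2,5]  [4,6]  [6,10]  [9,11]  [11,13]  [14,16]  [16,17]  [15,18]  [18,20]
[0,2] uncovered → point at 2; [4,6] uncovered → point at 6; [9,11] uncovered → point at 11; [14,16] uncovered → point at 16; [18,20] uncovered → point at 20.
Points: 2, 6, 11, 16, 20 (5 total).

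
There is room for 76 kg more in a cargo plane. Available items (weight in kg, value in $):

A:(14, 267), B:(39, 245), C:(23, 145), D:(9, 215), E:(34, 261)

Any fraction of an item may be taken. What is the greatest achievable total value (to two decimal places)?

Greedy by value/weight ratio, highest first.
Order: D (215/9=23.89) > A (267/14=19.07) > E (261/34=7.68) > C (145/23=6.30) > B (245/39=6.28)
Fill: take D (9 @ 215) → take A (14 @ 267) → take E (34 @ 261) → take 19/23 of C → 119.78; 76/76 used.
Total value = 862.78

862.78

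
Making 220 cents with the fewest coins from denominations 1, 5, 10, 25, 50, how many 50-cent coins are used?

4

220 − 4×50→20 − 2×10→0
Count of 50: 4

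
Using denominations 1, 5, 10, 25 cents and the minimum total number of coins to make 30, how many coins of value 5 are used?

Greedy: take as many of the largest coin as possible, then repeat with the remainder.
30 − 1×25→5 − 1×5→0
Count of 5: 1

1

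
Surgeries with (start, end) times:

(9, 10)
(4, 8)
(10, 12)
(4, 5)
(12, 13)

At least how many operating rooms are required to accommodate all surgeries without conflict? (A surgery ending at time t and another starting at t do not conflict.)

The answer is the maximum number of intervals overlapping at any instant.
Events (time:±→running): 4:+→1 4:+→2 … peak 2.

2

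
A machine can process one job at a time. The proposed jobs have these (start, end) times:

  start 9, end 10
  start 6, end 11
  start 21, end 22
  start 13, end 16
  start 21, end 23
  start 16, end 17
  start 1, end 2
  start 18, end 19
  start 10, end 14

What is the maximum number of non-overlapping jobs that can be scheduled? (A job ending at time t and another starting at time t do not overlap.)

6

Sort by end time and greedily take each interval whose start is ≥ the last chosen end.
By end time: (1,2), (9,10), (6,11), (10,14), (13,16), (16,17), (18,19), (21,22), (21,23).
Pick (1,2); next start ≥ 2 → (9,10); next start ≥ 10 → (10,14); next start ≥ 14 → (16,17); next start ≥ 17 → (18,19); next start ≥ 19 → (21,22).
Selected 6 jobs.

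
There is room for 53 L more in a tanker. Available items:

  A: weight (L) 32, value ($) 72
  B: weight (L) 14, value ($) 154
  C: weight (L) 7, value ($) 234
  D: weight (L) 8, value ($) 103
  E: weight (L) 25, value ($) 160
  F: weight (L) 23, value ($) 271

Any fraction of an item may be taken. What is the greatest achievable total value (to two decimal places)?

768.40

Order: C (234/7=33.43) > D (103/8=12.88) > F (271/23=11.78) > B (154/14=11.00) > E (160/25=6.40) > A (72/32=2.25)
Fill: take C (7 @ 234) → take D (8 @ 103) → take F (23 @ 271) → take B (14 @ 154) → take 1/25 of E → 6.40; 53/53 used.
Total value = 768.40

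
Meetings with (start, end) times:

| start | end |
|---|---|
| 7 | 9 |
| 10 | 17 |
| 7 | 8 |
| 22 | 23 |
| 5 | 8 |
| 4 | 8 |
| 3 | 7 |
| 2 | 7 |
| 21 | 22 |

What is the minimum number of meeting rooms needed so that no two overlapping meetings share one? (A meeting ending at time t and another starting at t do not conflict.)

4

Events (time:±→running): 2:+→1 3:+→2 4:+→3 5:+→4 … peak 4.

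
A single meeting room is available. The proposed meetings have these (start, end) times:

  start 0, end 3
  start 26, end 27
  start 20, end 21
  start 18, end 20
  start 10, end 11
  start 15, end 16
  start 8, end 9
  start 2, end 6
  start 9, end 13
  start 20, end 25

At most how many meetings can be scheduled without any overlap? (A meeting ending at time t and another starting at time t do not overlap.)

7

Order by finish time; keep every interval that doesn't clash with the previous kept one.
By end time: (0,3), (2,6), (8,9), (10,11), (9,13), (15,16), (18,20), (20,21), (20,25), (26,27).
Pick (0,3); next start ≥ 3 → (8,9); next start ≥ 9 → (10,11); next start ≥ 11 → (15,16); next start ≥ 16 → (18,20); next start ≥ 20 → (20,21); next start ≥ 21 → (26,27).
Selected 7 meetings.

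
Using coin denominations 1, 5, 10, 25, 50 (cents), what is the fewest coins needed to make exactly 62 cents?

4

Greedy: take as many of the largest coin as possible, then repeat with the remainder.
62 − 1×50→12 − 1×10→2 − 2×1→0
Total coins = 1 + 1 + 2 = 4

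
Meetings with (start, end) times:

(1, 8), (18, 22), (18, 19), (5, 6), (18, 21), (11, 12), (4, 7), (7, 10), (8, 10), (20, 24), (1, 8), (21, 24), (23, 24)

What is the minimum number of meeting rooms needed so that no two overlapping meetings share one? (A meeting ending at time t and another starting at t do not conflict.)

4

The answer is the maximum number of intervals overlapping at any instant.
Events (time:±→running): 1:+→1 1:+→2 4:+→3 5:+→4 … peak 4.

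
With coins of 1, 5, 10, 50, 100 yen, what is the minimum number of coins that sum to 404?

404 − 4×100→4 − 4×1→0
Total coins = 4 + 4 = 8

8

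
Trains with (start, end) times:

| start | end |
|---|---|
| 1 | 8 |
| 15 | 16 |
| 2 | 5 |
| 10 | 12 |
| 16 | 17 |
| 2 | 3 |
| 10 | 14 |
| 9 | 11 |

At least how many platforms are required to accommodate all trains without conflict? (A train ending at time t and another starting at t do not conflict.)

3

Count concurrent intervals with a sweep; the peak is the room count.
starts: [1, 2, 2, 9, 10, 10, 15, 16]
ends:   [3, 5, 8, 11, 12, 14, 16, 17]
s1→1 s2→2 s2→3  — peak 3.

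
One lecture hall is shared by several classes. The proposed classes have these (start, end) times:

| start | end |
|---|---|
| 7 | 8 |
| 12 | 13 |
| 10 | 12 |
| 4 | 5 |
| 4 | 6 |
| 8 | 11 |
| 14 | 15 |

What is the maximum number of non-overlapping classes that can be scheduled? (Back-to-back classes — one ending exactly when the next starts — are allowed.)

5

Sort by end time and greedily take each interval whose start is ≥ the last chosen end.
Sorted by end: (4,5)  (4,6)  (7,8)  (8,11)  (10,12)  (12,13)  (14,15)
take (4,5); take (7,8); take (8,11); take (12,13); take (14,15).
Selected 5 classes.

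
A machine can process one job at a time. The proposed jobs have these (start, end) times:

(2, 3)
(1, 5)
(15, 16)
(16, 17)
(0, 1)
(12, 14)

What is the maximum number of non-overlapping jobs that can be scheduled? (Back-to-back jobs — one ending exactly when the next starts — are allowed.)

5

Order by finish time; keep every interval that doesn't clash with the previous kept one.
Sorted by end: (0,1)  (2,3)  (1,5)  (12,14)  (15,16)  (16,17)
take (0,1); take (2,3); take (12,14); take (15,16); take (16,17).
Selected 5 jobs.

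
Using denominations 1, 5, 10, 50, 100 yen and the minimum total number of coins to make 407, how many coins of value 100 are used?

4

Greedy: take as many of the largest coin as possible, then repeat with the remainder.
407 − 4×100→7 − 1×5→2 − 2×1→0
Count of 100: 4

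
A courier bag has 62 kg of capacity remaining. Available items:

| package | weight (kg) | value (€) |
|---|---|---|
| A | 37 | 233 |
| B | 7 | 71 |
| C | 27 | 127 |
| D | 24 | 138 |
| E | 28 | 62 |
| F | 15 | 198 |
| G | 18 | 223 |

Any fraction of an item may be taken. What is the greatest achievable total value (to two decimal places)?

630.54

Sort by value per unit weight and fill in that order.
Order: F (198/15=13.20) > G (223/18=12.39) > B (71/7=10.14) > A (233/37=6.30) > D (138/24=5.75) > C (127/27=4.70) > E (62/28=2.21)
Fill: take F (15 @ 198) → take G (18 @ 223) → take B (7 @ 71) → take 22/37 of A → 138.54; 62/62 used.
Total value = 630.54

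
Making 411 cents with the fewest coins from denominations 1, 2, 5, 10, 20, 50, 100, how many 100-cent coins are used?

Greedy: take as many of the largest coin as possible, then repeat with the remainder.
411 − 4×100→11 − 1×10→1 − 1×1→0
Count of 100: 4

4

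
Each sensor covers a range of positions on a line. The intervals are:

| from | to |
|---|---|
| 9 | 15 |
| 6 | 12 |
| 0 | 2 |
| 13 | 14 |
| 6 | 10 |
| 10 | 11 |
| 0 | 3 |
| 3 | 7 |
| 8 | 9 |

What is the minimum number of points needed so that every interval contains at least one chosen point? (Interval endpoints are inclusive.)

5

Process intervals by earliest right end; each time one isn't hit yet, stab at its right endpoint.
By right end: [0,2]  [0,3]  [3,7]  [8,9]  [6,10]  [10,11]  [6,12]  [13,14]  [9,15]
[0,2] uncovered → point at 2; [3,7] uncovered → point at 7; [8,9] uncovered → point at 9; [10,11] uncovered → point at 11; [13,14] uncovered → point at 14.
Points: 2, 7, 9, 11, 14 (5 total).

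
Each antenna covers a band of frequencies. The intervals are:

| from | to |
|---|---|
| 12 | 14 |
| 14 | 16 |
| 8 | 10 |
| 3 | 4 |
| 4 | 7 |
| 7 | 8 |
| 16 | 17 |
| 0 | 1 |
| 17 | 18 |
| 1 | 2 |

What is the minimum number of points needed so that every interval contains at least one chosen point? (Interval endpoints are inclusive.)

Sort by right endpoint; whenever an interval is uncovered, place a point at its right end.
By right end: [0,1]  [1,2]  [3,4]  [4,7]  [7,8]  [8,10]  [12,14]  [14,16]  [16,17]  [17,18]
[0,1] uncovered → point at 1; [3,4] uncovered → point at 4; [7,8] uncovered → point at 8; [12,14] uncovered → point at 14; [16,17] uncovered → point at 17.
Points: 1, 4, 8, 14, 17 (5 total).

5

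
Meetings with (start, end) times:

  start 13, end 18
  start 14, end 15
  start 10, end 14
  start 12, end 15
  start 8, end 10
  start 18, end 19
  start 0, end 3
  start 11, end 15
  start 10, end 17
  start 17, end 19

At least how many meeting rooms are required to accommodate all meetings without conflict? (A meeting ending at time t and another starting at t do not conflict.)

Count concurrent intervals with a sweep; the peak is the room count.
starts: [0, 8, 10, 10, 11, 12, 13, 14, 17, 18]
ends:   [3, 10, 14, 15, 15, 15, 17, 18, 19, 19]
s0→1 e3→0 s8→1 e10→0 s10→1 s10→2 s11→3 s12→4 s13→5  — peak 5.

5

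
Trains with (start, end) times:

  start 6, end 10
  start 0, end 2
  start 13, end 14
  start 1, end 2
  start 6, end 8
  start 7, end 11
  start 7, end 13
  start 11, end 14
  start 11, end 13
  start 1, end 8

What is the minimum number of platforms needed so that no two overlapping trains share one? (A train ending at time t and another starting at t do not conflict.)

starts: [0, 1, 1, 6, 6, 7, 7, 11, 11, 13]
ends:   [2, 2, 8, 8, 10, 11, 13, 13, 14, 14]
s0→1 s1→2 s1→3 e2→2 e2→1 s6→2 s6→3 s7→4 s7→5  — peak 5.

5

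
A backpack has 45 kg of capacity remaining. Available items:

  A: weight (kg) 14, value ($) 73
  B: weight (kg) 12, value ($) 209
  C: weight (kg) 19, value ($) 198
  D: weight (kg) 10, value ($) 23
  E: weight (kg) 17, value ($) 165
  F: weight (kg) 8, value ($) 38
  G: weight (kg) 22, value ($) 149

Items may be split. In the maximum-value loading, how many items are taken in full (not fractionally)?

2

Sort by value per unit weight and fill in that order.
Order: B (209/12=17.42) > C (198/19=10.42) > E (165/17=9.71) > G (149/22=6.77) > A (73/14=5.21) > F (38/8=4.75) > D (23/10=2.30)
Fill: take B (12 @ 209) → take C (19 @ 198) → take 14/17 of E → 135.88; 45/45 used.
2 item(s) taken whole; one partial (take 14/17 of E).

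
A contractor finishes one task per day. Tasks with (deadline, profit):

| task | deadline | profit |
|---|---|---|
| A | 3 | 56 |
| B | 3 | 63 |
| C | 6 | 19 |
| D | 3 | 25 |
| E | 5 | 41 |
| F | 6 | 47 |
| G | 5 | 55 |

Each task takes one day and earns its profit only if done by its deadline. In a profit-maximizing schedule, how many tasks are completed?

Take jobs in profit order; each goes to the latest open slot no later than its deadline.
By profit: B(d3,63), A(d3,56), G(d5,55), F(d6,47), E(d5,41), D(d3,25), C(d6,19)
B→slot 3; A→slot 2; G→slot 5; F→slot 6; E→slot 4; D→slot 1; C skipped.
6 of 7 scheduled.

6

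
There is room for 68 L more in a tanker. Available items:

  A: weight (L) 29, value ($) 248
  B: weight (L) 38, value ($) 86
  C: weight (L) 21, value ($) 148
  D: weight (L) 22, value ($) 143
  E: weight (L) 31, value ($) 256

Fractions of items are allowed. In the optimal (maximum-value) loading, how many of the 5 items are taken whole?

Sort by value per unit weight and fill in that order.
Ratios (sorted): A 8.55, E 8.26, C 7.05, D 6.50, B 2.26
take A (29 @ 248); take E (31 @ 256); take 8/21 of C → 56.38. Capacity used 68/68.
2 item(s) taken whole; one partial (take 8/21 of C).

2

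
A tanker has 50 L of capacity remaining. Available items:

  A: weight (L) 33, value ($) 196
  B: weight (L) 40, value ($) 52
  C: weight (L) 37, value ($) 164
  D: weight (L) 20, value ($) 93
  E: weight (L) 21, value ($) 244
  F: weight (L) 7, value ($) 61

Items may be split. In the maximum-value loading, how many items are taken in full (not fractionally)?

Greedy by value/weight ratio, highest first.
Ratios (sorted): E 11.62, F 8.71, A 5.94, D 4.65, C 4.43, B 1.30
take E (21 @ 244); take F (7 @ 61); take 22/33 of A → 130.67. Capacity used 50/50.
2 item(s) taken whole; one partial (take 22/33 of A).

2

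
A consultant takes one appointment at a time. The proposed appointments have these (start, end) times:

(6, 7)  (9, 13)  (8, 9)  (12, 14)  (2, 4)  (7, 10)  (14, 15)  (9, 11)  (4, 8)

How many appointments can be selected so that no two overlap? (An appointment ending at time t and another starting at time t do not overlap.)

6

By end time: (2,4), (6,7), (4,8), (8,9), (7,10), (9,11), (9,13), (12,14), (14,15).
Pick (2,4); next start ≥ 4 → (6,7); next start ≥ 7 → (8,9); next start ≥ 9 → (9,11); next start ≥ 11 → (12,14); next start ≥ 14 → (14,15).
Selected 6 appointments.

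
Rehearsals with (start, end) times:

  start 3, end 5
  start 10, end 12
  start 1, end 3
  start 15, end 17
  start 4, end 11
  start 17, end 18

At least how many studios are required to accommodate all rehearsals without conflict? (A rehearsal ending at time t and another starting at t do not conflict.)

2

The answer is the maximum number of intervals overlapping at any instant.
Events (time:±→running): 1:+→1 3:-→0 3:+→1 4:+→2 … peak 2.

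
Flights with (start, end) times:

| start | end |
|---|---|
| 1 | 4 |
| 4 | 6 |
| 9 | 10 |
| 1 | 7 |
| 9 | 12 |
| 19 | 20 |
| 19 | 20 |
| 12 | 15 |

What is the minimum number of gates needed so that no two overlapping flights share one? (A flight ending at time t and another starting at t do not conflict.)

Events (time:±→running): 1:+→1 1:+→2 … peak 2.

2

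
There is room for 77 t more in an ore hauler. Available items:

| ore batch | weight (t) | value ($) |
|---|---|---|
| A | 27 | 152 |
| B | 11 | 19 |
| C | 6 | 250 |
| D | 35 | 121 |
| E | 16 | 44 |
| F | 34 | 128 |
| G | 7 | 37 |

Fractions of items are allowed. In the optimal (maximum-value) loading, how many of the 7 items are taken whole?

Ratios (sorted): C 41.67, A 5.63, G 5.29, F 3.76, D 3.46, E 2.75, B 1.73
take C (6 @ 250); take A (27 @ 152); take G (7 @ 37); take F (34 @ 128); take 3/35 of D → 10.37. Capacity used 77/77.
4 item(s) taken whole; one partial (take 3/35 of D).

4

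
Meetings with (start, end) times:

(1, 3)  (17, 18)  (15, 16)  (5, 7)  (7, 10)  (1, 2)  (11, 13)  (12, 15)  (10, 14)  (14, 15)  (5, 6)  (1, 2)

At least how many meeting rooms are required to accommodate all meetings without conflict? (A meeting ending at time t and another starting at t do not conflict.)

starts: [1, 1, 1, 5, 5, 7, 10, 11, 12, 14, 15, 17]
ends:   [2, 2, 3, 6, 7, 10, 13, 14, 15, 15, 16, 18]
s1→1 s1→2 s1→3  — peak 3.

3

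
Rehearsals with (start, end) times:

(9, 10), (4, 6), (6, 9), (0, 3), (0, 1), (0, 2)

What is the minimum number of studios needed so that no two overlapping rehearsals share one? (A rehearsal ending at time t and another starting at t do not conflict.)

3

The answer is the maximum number of intervals overlapping at any instant.
Events (time:±→running): 0:+→1 0:+→2 0:+→3 … peak 3.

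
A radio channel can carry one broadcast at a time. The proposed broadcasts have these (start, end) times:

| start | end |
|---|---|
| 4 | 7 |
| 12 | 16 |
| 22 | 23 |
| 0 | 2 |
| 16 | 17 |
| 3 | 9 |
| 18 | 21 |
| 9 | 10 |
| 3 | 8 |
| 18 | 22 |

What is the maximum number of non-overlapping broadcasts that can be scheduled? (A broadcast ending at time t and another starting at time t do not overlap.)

By end time: (0,2), (4,7), (3,8), (3,9), (9,10), (12,16), (16,17), (18,21), (18,22), (22,23).
Pick (0,2); next start ≥ 2 → (4,7); next start ≥ 7 → (9,10); next start ≥ 10 → (12,16); next start ≥ 16 → (16,17); next start ≥ 17 → (18,21); next start ≥ 21 → (22,23).
Selected 7 broadcasts.

7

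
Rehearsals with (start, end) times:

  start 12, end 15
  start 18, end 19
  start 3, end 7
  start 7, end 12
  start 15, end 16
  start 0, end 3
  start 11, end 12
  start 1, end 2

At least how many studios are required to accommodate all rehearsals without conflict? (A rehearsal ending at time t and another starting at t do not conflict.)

2

starts: [0, 1, 3, 7, 11, 12, 15, 18]
ends:   [2, 3, 7, 12, 12, 15, 16, 19]
s0→1 s1→2  — peak 2.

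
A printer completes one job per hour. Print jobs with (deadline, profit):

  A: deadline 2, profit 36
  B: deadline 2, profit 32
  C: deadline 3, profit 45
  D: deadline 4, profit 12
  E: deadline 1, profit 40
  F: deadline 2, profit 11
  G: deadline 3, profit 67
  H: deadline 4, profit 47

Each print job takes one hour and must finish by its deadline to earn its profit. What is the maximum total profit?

Take jobs in profit order; each goes to the latest open slot no later than its deadline.
By profit: G(d3,67), H(d4,47), C(d3,45), E(d1,40), A(d2,36), B(d2,32), D(d4,12), F(d2,11)
G→slot 3; H→slot 4; C→slot 2; E→slot 1; A skipped; B skipped; D skipped; F skipped.
Profit = 40 + 45 + 67 + 47 = 199

199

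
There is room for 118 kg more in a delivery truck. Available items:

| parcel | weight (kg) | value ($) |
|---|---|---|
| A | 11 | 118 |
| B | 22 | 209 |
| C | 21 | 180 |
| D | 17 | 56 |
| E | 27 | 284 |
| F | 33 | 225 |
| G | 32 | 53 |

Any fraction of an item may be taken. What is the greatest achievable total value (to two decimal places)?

Sort by value per unit weight and fill in that order.
Order: A (118/11=10.73) > E (284/27=10.52) > B (209/22=9.50) > C (180/21=8.57) > F (225/33=6.82) > D (56/17=3.29) > G (53/32=1.66)
Fill: take A (11 @ 118) → take E (27 @ 284) → take B (22 @ 209) → take C (21 @ 180) → take F (33 @ 225) → take 4/17 of D → 13.18; 118/118 used.
Total value = 1029.18

1029.18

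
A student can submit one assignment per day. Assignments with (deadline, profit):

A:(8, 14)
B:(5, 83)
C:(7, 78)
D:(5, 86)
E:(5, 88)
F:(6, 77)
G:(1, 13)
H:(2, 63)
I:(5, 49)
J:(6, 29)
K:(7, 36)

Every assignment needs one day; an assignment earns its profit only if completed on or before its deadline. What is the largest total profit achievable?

Take jobs in profit order; each goes to the latest open slot no later than its deadline.
Profit order: E=88 D=86 B=83 C=78 F=77 H=63 I=49 K=36 J=29 A=14 G=13
Assign: E→slot 5, D→slot 4, B→slot 3, C→slot 7, F→slot 6, H→slot 2, I→slot 1, K skipped, J skipped, A→slot 8, G skipped.
Slots: [1:I] [2:H] [3:B] [4:D] [5:E] [6:F] [7:C] [8:A]
Profit = 49 + 63 + 83 + 86 + 88 + 77 + 78 + 14 = 538

538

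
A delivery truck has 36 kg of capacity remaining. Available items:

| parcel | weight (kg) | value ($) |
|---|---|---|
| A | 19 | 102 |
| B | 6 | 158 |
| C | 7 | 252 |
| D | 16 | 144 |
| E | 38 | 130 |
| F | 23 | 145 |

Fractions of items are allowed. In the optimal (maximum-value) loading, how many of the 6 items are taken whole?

Ratios (sorted): C 36.00, B 26.33, D 9.00, F 6.30, A 5.37, E 3.42
take C (7 @ 252); take B (6 @ 158); take D (16 @ 144); take 7/23 of F → 44.13. Capacity used 36/36.
3 item(s) taken whole; one partial (take 7/23 of F).

3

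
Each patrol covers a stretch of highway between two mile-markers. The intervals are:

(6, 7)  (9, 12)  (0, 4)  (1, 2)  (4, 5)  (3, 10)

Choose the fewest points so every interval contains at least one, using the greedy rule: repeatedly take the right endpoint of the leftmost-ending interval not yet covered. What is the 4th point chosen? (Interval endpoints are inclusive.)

Sort by right endpoint; whenever an interval is uncovered, place a point at its right end.
By right end: [1,2]  [0,4]  [4,5]  [6,7]  [3,10]  [9,12]
[1,2] uncovered → point at 2; [4,5] uncovered → point at 5; [6,7] uncovered → point at 7; [9,12] uncovered → point at 12.
Points: 2, 5, 7, 12 (4 total).

12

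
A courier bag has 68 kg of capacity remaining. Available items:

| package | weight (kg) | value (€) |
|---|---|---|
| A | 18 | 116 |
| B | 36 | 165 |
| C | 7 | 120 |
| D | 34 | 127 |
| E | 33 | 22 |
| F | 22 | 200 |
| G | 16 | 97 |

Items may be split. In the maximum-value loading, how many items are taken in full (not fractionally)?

4

Sort by value per unit weight and fill in that order.
Order: C (120/7=17.14) > F (200/22=9.09) > A (116/18=6.44) > G (97/16=6.06) > B (165/36=4.58) > D (127/34=3.74) > E (22/33=0.67)
Fill: take C (7 @ 120) → take F (22 @ 200) → take A (18 @ 116) → take G (16 @ 97) → take 5/36 of B → 22.92; 68/68 used.
4 item(s) taken whole; one partial (take 5/36 of B).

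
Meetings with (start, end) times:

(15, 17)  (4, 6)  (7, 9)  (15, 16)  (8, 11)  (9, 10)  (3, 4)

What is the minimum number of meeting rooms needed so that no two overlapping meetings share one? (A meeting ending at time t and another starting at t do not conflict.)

2

Count concurrent intervals with a sweep; the peak is the room count.
starts: [3, 4, 7, 8, 9, 15, 15]
ends:   [4, 6, 9, 10, 11, 16, 17]
s3→1 e4→0 s4→1 e6→0 s7→1 s8→2  — peak 2.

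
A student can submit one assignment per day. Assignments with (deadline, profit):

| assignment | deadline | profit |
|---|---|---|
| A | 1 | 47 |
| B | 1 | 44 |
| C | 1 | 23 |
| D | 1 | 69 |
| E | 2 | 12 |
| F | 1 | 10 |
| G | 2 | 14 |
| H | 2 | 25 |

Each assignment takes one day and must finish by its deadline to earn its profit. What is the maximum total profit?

Sort by profit descending; place each in the latest free slot ≤ its deadline.
Profit order: D=69 A=47 B=44 H=25 C=23 G=14 E=12 F=10
Assign: D→slot 1, A skipped, B skipped, H→slot 2, C skipped, G skipped, E skipped, F skipped.
Slots: [1:D] [2:H]
Profit = 69 + 25 = 94

94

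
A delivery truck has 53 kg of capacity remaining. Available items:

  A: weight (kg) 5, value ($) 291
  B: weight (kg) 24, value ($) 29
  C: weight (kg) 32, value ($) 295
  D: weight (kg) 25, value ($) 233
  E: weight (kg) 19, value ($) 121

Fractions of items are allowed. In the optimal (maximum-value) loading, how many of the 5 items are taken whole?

Greedy by value/weight ratio, highest first.
Ratios (sorted): A 58.20, D 9.32, C 9.22, E 6.37, B 1.21
take A (5 @ 291); take D (25 @ 233); take 23/32 of C → 212.03. Capacity used 53/53.
2 item(s) taken whole; one partial (take 23/32 of C).

2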